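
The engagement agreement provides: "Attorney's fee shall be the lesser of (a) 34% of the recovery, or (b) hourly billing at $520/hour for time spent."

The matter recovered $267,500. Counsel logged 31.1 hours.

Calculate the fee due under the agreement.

(a) 34% of $267,500 = $90,950.00
(b) 31.1 × $520 = $16,172.00
The lesser is (b): $16,172.00.

$16,172.00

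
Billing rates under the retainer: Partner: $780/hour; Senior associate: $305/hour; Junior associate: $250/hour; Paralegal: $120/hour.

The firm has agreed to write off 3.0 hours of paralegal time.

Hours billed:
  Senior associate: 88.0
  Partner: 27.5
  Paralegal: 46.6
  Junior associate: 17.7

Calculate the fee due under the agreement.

$57,947.00

Partner: 27.5 × $780 = $21,450.00
Senior associate: 88.0 × $305 = $26,840.00
Junior associate: 17.7 × $250 = $4,425.00
Paralegal: 46.6 × $120 = $5,592.00
Subtotal: $58,307.00
Write-off: 3.0 × $120 = $360.00
Total: $58,307.00 − $360.00 = $57,947.00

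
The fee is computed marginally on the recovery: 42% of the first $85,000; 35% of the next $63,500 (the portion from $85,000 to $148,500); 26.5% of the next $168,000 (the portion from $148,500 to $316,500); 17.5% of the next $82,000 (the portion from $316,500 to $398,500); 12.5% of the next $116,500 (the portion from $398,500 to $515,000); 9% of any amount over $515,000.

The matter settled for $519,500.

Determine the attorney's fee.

$131,762.50

First $85,000 at 42% = $35,700.00
Next $63,500 at 35% = $22,225.00
Next $168,000 at 26.5% = $44,520.00
Next $82,000 at 17.5% = $14,350.00
Next $116,500 at 12.5% = $14,562.50
Remaining $4,500 at 9% = $405.00
Fee: $35,700.00 + $22,225.00 + $44,520.00 + $14,350.00 + $14,562.50 + $405.00 = $131,762.50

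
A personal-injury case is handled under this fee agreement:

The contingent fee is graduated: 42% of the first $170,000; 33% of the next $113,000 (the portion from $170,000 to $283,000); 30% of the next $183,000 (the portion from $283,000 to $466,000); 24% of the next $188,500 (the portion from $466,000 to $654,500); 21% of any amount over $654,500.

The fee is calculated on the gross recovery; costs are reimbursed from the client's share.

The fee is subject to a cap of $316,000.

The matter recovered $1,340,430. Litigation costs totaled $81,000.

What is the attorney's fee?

$316,000.00

Fee base is the gross recovery, $1,340,430; costs are reimbursed separately.
First $170,000 at 42% = $71,400.00
Next $113,000 at 33% = $37,290.00
Next $183,000 at 30% = $54,900.00
Next $188,500 at 24% = $45,240.00
Remaining $685,930 at 21% = $144,045.30
Fee: $71,400.00 + $37,290.00 + $54,900.00 + $45,240.00 + $144,045.30 = $352,875.30
$352,875.30 exceeds the $316,000 cap, so the fee is capped at $316,000.00.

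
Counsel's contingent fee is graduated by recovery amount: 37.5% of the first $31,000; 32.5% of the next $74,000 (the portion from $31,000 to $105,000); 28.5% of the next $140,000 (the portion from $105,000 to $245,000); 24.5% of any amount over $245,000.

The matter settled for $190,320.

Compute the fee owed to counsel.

First $31,000 at 37.5% = $11,625.00
Next $74,000 at 32.5% = $24,050.00
Remaining $85,320 at 28.5% = $24,316.20
Fee: $11,625.00 + $24,050.00 + $24,316.20 = $59,991.20

$59,991.20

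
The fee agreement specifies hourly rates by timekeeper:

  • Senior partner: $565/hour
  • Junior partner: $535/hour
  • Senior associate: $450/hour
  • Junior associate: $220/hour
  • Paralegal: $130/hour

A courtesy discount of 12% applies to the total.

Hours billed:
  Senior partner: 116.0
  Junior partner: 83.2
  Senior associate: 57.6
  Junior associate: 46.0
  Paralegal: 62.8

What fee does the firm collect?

Senior partner: 116.0 × $565 = $65,540.00
Junior partner: 83.2 × $535 = $44,512.00
Senior associate: 57.6 × $450 = $25,920.00
Junior associate: 46.0 × $220 = $10,120.00
Paralegal: 62.8 × $130 = $8,164.00
Subtotal: $154,256.00
Less 12% discount: −$18,510.72
Total: $154,256.00 − $18,510.72 = $135,745.28

$135,745.28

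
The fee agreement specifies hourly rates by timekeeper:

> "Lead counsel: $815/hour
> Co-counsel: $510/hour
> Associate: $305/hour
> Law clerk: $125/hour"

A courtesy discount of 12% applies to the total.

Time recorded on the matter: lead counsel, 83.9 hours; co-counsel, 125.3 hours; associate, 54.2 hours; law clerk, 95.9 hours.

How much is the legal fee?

Lead counsel: 83.9 × $815 = $68,378.50
Co-counsel: 125.3 × $510 = $63,903.00
Associate: 54.2 × $305 = $16,531.00
Law clerk: 95.9 × $125 = $11,987.50
Subtotal: $160,800.00
Less 12% discount: −$19,296.00
Total: $160,800.00 − $19,296.00 = $141,504.00

$141,504.00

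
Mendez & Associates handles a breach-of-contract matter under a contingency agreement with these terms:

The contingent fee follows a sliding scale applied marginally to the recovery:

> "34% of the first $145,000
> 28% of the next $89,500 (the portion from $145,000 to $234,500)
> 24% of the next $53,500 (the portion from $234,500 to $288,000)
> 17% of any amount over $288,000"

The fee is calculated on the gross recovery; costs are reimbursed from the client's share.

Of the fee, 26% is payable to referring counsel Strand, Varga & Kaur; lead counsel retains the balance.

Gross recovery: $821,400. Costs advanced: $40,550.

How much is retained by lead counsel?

$131,629.72

Fee base is the gross recovery, $821,400; costs are reimbursed separately.
First $145,000 at 34% = $49,300.00
Next $89,500 at 28% = $25,060.00
Next $53,500 at 24% = $12,840.00
Remaining $533,400 at 17% = $90,678.00
Fee: $49,300.00 + $25,060.00 + $12,840.00 + $90,678.00 = $177,878.00
Referral share: 26% of $177,878.00 = $46,248.28; lead counsel retains $177,878.00 − $46,248.28 = $131,629.72.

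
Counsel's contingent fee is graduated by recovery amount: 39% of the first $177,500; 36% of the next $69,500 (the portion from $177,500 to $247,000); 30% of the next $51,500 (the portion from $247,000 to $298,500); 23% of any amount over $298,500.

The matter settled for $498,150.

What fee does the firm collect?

First $177,500 at 39% = $69,225.00
Next $69,500 at 36% = $25,020.00
Next $51,500 at 30% = $15,450.00
Remaining $199,650 at 23% = $45,919.50
Fee: $69,225.00 + $25,020.00 + $15,450.00 + $45,919.50 = $155,614.50

$155,614.50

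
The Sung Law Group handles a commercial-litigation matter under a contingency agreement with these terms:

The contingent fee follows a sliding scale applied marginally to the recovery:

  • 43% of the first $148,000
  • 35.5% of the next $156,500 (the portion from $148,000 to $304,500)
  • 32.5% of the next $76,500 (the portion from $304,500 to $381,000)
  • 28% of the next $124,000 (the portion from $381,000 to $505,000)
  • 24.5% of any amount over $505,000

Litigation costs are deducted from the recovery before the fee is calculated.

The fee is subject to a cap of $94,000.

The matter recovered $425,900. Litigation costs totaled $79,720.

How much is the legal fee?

$94,000.00

Fee base (net of costs): $425,900 − $79,720 = $346,180
First $148,000 at 43% = $63,640.00
Next $156,500 at 35.5% = $55,557.50
Remaining $41,680 at 32.5% = $13,546.00
Fee: $63,640.00 + $55,557.50 + $13,546.00 = $132,743.50
$132,743.50 exceeds the $94,000 cap, so the fee is capped at $94,000.00.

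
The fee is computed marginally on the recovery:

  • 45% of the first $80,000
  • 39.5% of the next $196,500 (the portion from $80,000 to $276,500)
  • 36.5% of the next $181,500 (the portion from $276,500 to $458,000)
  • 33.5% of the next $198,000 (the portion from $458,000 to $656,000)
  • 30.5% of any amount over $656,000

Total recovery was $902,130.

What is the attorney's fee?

First $80,000 at 45% = $36,000.00
Next $196,500 at 39.5% = $77,617.50
Next $181,500 at 36.5% = $66,247.50
Next $198,000 at 33.5% = $66,330.00
Remaining $246,130 at 30.5% = $75,069.65
Fee: $36,000.00 + $77,617.50 + $66,247.50 + $66,330.00 + $75,069.65 = $321,264.65

$321,264.65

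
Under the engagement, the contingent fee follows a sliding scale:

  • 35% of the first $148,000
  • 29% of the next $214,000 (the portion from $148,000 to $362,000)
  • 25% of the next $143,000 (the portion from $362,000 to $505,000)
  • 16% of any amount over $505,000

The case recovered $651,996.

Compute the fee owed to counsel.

$173,129.36

First $148,000 at 35% = $51,800.00
Next $214,000 at 29% = $62,060.00
Next $143,000 at 25% = $35,750.00
Remaining $146,996 at 16% = $23,519.36
Fee: $51,800.00 + $62,060.00 + $35,750.00 + $23,519.36 = $173,129.36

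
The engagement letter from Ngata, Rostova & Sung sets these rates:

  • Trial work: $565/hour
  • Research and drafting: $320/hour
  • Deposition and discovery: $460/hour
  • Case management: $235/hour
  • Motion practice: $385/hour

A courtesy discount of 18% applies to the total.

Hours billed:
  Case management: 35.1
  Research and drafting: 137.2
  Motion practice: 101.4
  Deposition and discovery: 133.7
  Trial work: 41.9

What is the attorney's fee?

$144,620.94

Trial work: 41.9 × $565 = $23,673.50
Research and drafting: 137.2 × $320 = $43,904.00
Deposition and discovery: 133.7 × $460 = $61,502.00
Case management: 35.1 × $235 = $8,248.50
Motion practice: 101.4 × $385 = $39,039.00
Subtotal: $176,367.00
Less 18% discount: −$31,746.06
Total: $176,367.00 − $31,746.06 = $144,620.94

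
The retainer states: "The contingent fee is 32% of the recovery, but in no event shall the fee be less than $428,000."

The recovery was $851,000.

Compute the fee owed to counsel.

$428,000.00

32% of $851,000 = $272,320.00
That is below the $428,000 minimum, so the minimum applies.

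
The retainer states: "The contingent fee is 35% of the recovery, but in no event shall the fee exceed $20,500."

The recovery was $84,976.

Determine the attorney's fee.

$20,500.00

35% of $84,976 = $29,741.60
That exceeds the $20,500 cap, so the fee is capped at $20,500.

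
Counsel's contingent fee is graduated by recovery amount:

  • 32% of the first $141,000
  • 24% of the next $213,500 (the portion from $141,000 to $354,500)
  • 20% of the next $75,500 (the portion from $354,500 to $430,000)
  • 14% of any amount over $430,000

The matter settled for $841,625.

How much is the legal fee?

$169,087.50

First $141,000 at 32% = $45,120.00
Next $213,500 at 24% = $51,240.00
Next $75,500 at 20% = $15,100.00
Remaining $411,625 at 14% = $57,627.50
Fee: $45,120.00 + $51,240.00 + $15,100.00 + $57,627.50 = $169,087.50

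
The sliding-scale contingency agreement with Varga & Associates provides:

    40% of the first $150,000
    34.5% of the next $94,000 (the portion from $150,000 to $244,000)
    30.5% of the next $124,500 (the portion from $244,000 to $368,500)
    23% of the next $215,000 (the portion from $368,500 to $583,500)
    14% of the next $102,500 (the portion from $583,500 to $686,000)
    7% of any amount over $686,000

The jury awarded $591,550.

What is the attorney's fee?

First $150,000 at 40% = $60,000.00
Next $94,000 at 34.5% = $32,430.00
Next $124,500 at 30.5% = $37,972.50
Next $215,000 at 23% = $49,450.00
Remaining $8,050 at 14% = $1,127.00
Fee: $60,000.00 + $32,430.00 + $37,972.50 + $49,450.00 + $1,127.00 = $180,979.50

$180,979.50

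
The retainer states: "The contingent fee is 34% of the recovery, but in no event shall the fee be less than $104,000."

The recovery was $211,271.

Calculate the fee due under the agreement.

34% of $211,271 = $71,832.14
That is below the $104,000 minimum, so the minimum applies.

$104,000.00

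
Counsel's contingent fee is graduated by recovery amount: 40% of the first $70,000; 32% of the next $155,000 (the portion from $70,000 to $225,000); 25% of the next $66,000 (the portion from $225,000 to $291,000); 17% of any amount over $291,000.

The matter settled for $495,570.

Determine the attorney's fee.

First $70,000 at 40% = $28,000.00
Next $155,000 at 32% = $49,600.00
Next $66,000 at 25% = $16,500.00
Remaining $204,570 at 17% = $34,776.90
Fee: $28,000.00 + $49,600.00 + $16,500.00 + $34,776.90 = $128,876.90

$128,876.90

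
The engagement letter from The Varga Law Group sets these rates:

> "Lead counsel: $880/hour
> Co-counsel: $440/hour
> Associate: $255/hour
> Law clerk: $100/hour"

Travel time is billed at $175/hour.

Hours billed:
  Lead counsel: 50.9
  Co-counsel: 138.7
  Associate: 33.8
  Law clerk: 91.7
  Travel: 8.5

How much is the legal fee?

$125,096.50

Lead counsel: 50.9 × $880 = $44,792.00
Co-counsel: 138.7 × $440 = $61,028.00
Associate: 33.8 × $255 = $8,619.00
Law clerk: 91.7 × $100 = $9,170.00
Subtotal: $44,792.00 + $61,028.00 + $8,619.00 + $9,170.00 = $123,609.00
Travel: 8.5 × $175 = $1,487.50
Total: $123,609.00 + $1,487.50 = $125,096.50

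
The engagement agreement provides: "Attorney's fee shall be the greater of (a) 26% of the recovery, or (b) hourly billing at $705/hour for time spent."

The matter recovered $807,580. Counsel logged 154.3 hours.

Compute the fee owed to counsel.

$209,970.80

(a) 26% of $807,580 = $209,970.80
(b) 154.3 × $705 = $108,781.50
The greater is (a): $209,970.80.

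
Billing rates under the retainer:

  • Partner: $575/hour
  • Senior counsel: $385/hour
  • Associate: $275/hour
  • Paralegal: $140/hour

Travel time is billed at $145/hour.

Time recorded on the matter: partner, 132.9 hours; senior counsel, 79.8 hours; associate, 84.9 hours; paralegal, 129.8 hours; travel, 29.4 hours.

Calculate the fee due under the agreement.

Partner: 132.9 × $575 = $76,417.50
Senior counsel: 79.8 × $385 = $30,723.00
Associate: 84.9 × $275 = $23,347.50
Paralegal: 129.8 × $140 = $18,172.00
Subtotal: $76,417.50 + $30,723.00 + $23,347.50 + $18,172.00 = $148,660.00
Travel: 29.4 × $145 = $4,263.00
Total: $148,660.00 + $4,263.00 = $152,923.00

$152,923.00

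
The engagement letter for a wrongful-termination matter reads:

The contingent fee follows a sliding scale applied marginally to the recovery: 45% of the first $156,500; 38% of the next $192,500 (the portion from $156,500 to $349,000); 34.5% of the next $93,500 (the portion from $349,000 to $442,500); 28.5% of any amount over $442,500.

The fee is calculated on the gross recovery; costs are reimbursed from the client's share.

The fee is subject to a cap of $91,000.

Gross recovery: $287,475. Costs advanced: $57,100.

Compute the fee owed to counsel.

$91,000.00

Fee base is the gross recovery, $287,475; costs are reimbursed separately.
First $156,500 at 45% = $70,425.00
Remaining $130,975 at 38% = $49,770.50
Fee: $70,425.00 + $49,770.50 = $120,195.50
$120,195.50 exceeds the $91,000 cap, so the fee is capped at $91,000.00.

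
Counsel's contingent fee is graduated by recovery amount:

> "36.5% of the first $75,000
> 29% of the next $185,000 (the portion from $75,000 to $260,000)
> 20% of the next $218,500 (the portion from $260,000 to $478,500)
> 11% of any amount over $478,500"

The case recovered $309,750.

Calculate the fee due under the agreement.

First $75,000 at 36.5% = $27,375.00
Next $185,000 at 29% = $53,650.00
Remaining $49,750 at 20% = $9,950.00
Fee: $27,375.00 + $53,650.00 + $9,950.00 = $90,975.00

$90,975.00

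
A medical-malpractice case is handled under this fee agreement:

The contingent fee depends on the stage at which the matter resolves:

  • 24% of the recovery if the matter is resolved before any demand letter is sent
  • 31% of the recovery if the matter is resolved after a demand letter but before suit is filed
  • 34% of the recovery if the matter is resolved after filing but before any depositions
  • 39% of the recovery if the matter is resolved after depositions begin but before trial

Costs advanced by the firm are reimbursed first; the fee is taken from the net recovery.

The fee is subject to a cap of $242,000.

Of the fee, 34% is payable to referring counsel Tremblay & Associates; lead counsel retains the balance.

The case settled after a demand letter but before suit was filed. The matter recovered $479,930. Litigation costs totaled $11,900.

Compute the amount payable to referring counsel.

Fee base (net of costs): $479,930 − $11,900 = $468,030
The matter settled after a demand letter but before suit was filed, so the 31% rate applies.
$468,030 × 31% = $145,089.30
$145,089.30 is under the $242,000 cap.
Referral share: 34% of $145,089.30 = $49,330.36; lead counsel retains $145,089.30 − $49,330.36 = $95,758.94.

$49,330.36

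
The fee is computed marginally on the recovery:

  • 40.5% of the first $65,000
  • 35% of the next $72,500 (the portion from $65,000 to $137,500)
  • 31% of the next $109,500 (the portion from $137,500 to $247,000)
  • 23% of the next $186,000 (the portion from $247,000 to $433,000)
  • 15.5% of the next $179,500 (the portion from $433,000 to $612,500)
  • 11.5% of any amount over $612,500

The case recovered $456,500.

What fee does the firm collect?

$132,067.50

First $65,000 at 40.5% = $26,325.00
Next $72,500 at 35% = $25,375.00
Next $109,500 at 31% = $33,945.00
Next $186,000 at 23% = $42,780.00
Remaining $23,500 at 15.5% = $3,642.50
Fee: $26,325.00 + $25,375.00 + $33,945.00 + $42,780.00 + $3,642.50 = $132,067.50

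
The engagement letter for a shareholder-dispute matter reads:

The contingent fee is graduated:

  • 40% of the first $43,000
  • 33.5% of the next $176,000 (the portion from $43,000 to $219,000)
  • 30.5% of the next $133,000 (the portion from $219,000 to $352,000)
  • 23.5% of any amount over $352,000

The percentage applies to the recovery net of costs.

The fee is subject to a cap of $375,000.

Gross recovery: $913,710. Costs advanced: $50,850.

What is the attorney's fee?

Fee base (net of costs): $913,710 − $50,850 = $862,860
First $43,000 at 40% = $17,200.00
Next $176,000 at 33.5% = $58,960.00
Next $133,000 at 30.5% = $40,565.00
Remaining $510,860 at 23.5% = $120,052.10
Fee: $17,200.00 + $58,960.00 + $40,565.00 + $120,052.10 = $236,777.10
$236,777.10 is under the $375,000 cap.

$236,777.10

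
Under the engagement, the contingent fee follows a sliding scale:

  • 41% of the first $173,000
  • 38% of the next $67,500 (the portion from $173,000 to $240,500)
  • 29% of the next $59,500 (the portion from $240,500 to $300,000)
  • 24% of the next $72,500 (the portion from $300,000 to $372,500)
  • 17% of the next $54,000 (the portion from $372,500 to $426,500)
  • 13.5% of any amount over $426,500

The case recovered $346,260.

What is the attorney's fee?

$124,937.40

First $173,000 at 41% = $70,930.00
Next $67,500 at 38% = $25,650.00
Next $59,500 at 29% = $17,255.00
Remaining $46,260 at 24% = $11,102.40
Fee: $70,930.00 + $25,650.00 + $17,255.00 + $11,102.40 = $124,937.40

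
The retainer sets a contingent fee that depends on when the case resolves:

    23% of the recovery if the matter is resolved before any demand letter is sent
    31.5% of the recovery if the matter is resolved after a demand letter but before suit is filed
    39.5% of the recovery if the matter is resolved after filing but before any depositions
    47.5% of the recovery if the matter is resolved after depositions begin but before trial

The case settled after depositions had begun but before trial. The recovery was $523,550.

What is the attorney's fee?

The matter settled after depositions had begun but before trial, so the 47.5% rate applies.
$523,550 × 47.5% = $248,686.25

$248,686.25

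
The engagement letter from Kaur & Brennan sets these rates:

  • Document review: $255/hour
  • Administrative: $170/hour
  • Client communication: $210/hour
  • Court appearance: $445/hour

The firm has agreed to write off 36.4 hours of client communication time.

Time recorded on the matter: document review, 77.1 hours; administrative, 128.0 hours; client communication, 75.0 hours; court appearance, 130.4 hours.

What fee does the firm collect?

$107,554.50

Document review: 77.1 × $255 = $19,660.50
Administrative: 128.0 × $170 = $21,760.00
Client communication: 75.0 × $210 = $15,750.00
Court appearance: 130.4 × $445 = $58,028.00
Subtotal: $115,198.50
Write-off: 36.4 × $210 = $7,644.00
Total: $115,198.50 − $7,644.00 = $107,554.50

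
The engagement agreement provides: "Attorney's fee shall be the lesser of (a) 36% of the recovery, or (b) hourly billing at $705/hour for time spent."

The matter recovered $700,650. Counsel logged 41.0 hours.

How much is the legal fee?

$28,905.00

(a) 36% of $700,650 = $252,234.00
(b) 41.0 × $705 = $28,905.00
The lesser is (b): $28,905.00.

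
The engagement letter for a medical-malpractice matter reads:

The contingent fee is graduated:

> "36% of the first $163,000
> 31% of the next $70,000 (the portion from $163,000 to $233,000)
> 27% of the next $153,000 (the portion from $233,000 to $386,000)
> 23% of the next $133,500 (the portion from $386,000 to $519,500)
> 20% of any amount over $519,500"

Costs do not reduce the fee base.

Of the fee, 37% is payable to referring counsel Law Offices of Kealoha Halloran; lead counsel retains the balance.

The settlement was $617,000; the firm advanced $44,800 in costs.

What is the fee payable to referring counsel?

Fee base is the gross recovery, $617,000; costs are reimbursed separately.
First $163,000 at 36% = $58,680.00
Next $70,000 at 31% = $21,700.00
Next $153,000 at 27% = $41,310.00
Next $133,500 at 23% = $30,705.00
Remaining $97,500 at 20% = $19,500.00
Fee: $58,680.00 + $21,700.00 + $41,310.00 + $30,705.00 + $19,500.00 = $171,895.00
Referral share: 37% of $171,895.00 = $63,601.15; lead counsel retains $171,895.00 − $63,601.15 = $108,293.85.

$63,601.15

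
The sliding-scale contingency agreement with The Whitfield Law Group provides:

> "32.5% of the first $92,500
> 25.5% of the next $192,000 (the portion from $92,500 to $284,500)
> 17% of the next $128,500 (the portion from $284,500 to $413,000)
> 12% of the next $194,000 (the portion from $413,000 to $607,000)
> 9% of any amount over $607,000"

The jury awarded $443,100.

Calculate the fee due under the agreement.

First $92,500 at 32.5% = $30,062.50
Next $192,000 at 25.5% = $48,960.00
Next $128,500 at 17% = $21,845.00
Remaining $30,100 at 12% = $3,612.00
Fee: $30,062.50 + $48,960.00 + $21,845.00 + $3,612.00 = $104,479.50

$104,479.50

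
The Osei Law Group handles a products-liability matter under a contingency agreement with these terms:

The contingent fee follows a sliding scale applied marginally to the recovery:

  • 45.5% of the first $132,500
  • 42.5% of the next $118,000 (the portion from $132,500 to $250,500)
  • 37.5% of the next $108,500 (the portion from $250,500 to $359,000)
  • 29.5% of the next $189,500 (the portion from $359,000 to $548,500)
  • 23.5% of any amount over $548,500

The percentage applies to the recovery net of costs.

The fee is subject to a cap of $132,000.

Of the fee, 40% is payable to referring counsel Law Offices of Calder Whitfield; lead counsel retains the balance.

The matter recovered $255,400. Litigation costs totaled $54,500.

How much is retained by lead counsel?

Fee base (net of costs): $255,400 − $54,500 = $200,900
First $132,500 at 45.5% = $60,287.50
Remaining $68,400 at 42.5% = $29,070.00
Fee: $60,287.50 + $29,070.00 = $89,357.50
$89,357.50 is under the $132,000 cap.
Referral share: 40% of $89,357.50 = $35,743.00; lead counsel retains $89,357.50 − $35,743.00 = $53,614.50.

$53,614.50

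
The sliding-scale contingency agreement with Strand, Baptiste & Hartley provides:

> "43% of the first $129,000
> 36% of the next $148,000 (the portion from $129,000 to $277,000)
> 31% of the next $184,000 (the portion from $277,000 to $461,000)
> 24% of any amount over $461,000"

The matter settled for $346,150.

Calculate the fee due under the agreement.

First $129,000 at 43% = $55,470.00
Next $148,000 at 36% = $53,280.00
Remaining $69,150 at 31% = $21,436.50
Fee: $55,470.00 + $53,280.00 + $21,436.50 = $130,186.50

$130,186.50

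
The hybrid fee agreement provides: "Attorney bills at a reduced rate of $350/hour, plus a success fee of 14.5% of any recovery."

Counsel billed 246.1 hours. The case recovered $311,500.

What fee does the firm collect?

$131,302.50

Hourly: 246.1 × $350 = $86,135.00
Success fee: 14.5% of $311,500 = $45,167.50
Total: $86,135.00 + $45,167.50 = $131,302.50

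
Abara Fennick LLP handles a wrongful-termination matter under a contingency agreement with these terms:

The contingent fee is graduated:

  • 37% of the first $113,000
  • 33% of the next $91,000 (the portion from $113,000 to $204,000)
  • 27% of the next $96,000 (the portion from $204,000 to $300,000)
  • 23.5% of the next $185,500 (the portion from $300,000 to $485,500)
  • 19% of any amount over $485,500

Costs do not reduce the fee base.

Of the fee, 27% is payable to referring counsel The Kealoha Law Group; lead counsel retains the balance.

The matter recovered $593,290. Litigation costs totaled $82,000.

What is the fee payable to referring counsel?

Fee base is the gross recovery, $593,290; costs are reimbursed separately.
First $113,000 at 37% = $41,810.00
Next $91,000 at 33% = $30,030.00
Next $96,000 at 27% = $25,920.00
Next $185,500 at 23.5% = $43,592.50
Remaining $107,790 at 19% = $20,480.10
Fee: $41,810.00 + $30,030.00 + $25,920.00 + $43,592.50 + $20,480.10 = $161,832.60
Referral share: 27% of $161,832.60 = $43,694.80; lead counsel retains $161,832.60 − $43,694.80 = $118,137.80.

$43,694.80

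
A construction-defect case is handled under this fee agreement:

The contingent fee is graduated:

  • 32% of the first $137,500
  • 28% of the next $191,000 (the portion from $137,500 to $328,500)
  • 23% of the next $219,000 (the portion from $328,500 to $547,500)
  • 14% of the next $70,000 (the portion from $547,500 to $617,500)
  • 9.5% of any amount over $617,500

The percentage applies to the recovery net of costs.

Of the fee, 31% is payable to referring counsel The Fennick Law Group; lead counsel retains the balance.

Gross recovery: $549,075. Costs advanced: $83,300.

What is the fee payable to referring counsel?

Fee base (net of costs): $549,075 − $83,300 = $465,775
First $137,500 at 32% = $44,000.00
Next $191,000 at 28% = $53,480.00
Remaining $137,275 at 23% = $31,573.25
Fee: $44,000.00 + $53,480.00 + $31,573.25 = $129,053.25
Referral share: 31% of $129,053.25 = $40,006.51; lead counsel retains $129,053.25 − $40,006.51 = $89,046.74.

$40,006.51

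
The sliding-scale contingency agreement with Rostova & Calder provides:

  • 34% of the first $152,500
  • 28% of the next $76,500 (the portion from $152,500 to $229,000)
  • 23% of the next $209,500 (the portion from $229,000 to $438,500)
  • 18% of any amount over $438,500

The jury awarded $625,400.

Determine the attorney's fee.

First $152,500 at 34% = $51,850.00
Next $76,500 at 28% = $21,420.00
Next $209,500 at 23% = $48,185.00
Remaining $186,900 at 18% = $33,642.00
Fee: $51,850.00 + $21,420.00 + $48,185.00 + $33,642.00 = $155,097.00

$155,097.00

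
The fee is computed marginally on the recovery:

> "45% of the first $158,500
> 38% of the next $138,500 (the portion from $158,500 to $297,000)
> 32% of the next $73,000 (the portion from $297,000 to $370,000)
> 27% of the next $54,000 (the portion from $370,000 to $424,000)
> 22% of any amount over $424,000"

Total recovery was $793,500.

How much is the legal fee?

$243,185.00

First $158,500 at 45% = $71,325.00
Next $138,500 at 38% = $52,630.00
Next $73,000 at 32% = $23,360.00
Next $54,000 at 27% = $14,580.00
Remaining $369,500 at 22% = $81,290.00
Fee: $71,325.00 + $52,630.00 + $23,360.00 + $14,580.00 + $81,290.00 = $243,185.00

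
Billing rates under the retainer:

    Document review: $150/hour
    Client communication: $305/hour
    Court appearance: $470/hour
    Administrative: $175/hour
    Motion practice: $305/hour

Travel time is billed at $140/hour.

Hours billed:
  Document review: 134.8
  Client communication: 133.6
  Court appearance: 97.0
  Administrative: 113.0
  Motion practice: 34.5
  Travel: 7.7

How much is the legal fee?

$137,933.50

Document review: 134.8 × $150 = $20,220.00
Client communication: 133.6 × $305 = $40,748.00
Court appearance: 97.0 × $470 = $45,590.00
Administrative: 113.0 × $175 = $19,775.00
Motion practice: 34.5 × $305 = $10,522.50
Subtotal: $20,220.00 + $40,748.00 + $45,590.00 + $19,775.00 + $10,522.50 = $136,855.50
Travel: 7.7 × $140 = $1,078.00
Total: $136,855.50 + $1,078.00 = $137,933.50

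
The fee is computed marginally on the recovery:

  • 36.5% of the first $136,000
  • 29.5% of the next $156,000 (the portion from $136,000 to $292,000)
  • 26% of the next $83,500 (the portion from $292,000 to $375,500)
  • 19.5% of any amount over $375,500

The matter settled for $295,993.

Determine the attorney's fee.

$96,698.18

First $136,000 at 36.5% = $49,640.00
Next $156,000 at 29.5% = $46,020.00
Remaining $3,993 at 26% = $1,038.18
Fee: $49,640.00 + $46,020.00 + $1,038.18 = $96,698.18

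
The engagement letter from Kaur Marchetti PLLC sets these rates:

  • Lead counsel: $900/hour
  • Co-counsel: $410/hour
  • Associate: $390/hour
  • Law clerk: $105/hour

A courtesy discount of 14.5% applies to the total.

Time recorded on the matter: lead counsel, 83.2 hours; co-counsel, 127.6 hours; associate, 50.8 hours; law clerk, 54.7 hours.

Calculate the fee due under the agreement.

Lead counsel: 83.2 × $900 = $74,880.00
Co-counsel: 127.6 × $410 = $52,316.00
Associate: 50.8 × $390 = $19,812.00
Law clerk: 54.7 × $105 = $5,743.50
Subtotal: $152,751.50
Less 14.5% discount: −$22,148.97
Total: $152,751.50 − $22,148.97 = $130,602.53

$130,602.53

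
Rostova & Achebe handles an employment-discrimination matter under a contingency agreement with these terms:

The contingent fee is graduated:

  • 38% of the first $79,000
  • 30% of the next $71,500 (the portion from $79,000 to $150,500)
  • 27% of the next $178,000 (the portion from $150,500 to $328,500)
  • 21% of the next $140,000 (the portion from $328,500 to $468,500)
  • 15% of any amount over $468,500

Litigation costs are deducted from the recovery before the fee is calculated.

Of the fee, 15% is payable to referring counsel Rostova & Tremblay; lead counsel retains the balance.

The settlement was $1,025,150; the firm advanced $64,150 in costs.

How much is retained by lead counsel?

Fee base (net of costs): $1,025,150 − $64,150 = $961,000
First $79,000 at 38% = $30,020.00
Next $71,500 at 30% = $21,450.00
Next $178,000 at 27% = $48,060.00
Next $140,000 at 21% = $29,400.00
Remaining $492,500 at 15% = $73,875.00
Fee: $30,020.00 + $21,450.00 + $48,060.00 + $29,400.00 + $73,875.00 = $202,805.00
Referral share: 15% of $202,805.00 = $30,420.75; lead counsel retains $202,805.00 − $30,420.75 = $172,384.25.

$172,384.25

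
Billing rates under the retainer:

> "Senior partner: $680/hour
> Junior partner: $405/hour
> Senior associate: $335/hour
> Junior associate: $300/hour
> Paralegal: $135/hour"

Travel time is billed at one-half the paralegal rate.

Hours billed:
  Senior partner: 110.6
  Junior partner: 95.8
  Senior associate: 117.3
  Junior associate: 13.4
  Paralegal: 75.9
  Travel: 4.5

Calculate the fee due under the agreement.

Senior partner: 110.6 × $680 = $75,208.00
Junior partner: 95.8 × $405 = $38,799.00
Senior associate: 117.3 × $335 = $39,295.50
Junior associate: 13.4 × $300 = $4,020.00
Paralegal: 75.9 × $135 = $10,246.50
Subtotal: $75,208.00 + $38,799.00 + $39,295.50 + $4,020.00 + $10,246.50 = $167,569.00
Travel: 4.5 × ($135 ÷ 2) = 4.5 × $67.50 = $303.75
Total: $167,569.00 + $303.75 = $167,872.75

$167,872.75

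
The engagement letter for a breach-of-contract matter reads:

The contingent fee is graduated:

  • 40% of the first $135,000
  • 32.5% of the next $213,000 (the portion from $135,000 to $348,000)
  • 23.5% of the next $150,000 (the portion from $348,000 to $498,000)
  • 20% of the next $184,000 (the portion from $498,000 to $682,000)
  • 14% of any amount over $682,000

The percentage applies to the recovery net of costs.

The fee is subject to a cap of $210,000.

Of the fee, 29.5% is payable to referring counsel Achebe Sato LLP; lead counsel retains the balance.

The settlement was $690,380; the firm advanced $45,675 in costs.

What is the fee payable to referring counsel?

$55,405.72

Fee base (net of costs): $690,380 − $45,675 = $644,705
First $135,000 at 40% = $54,000.00
Next $213,000 at 32.5% = $69,225.00
Next $150,000 at 23.5% = $35,250.00
Remaining $146,705 at 20% = $29,341.00
Fee: $54,000.00 + $69,225.00 + $35,250.00 + $29,341.00 = $187,816.00
$187,816.00 is under the $210,000 cap.
Referral share: 29.5% of $187,816.00 = $55,405.72; lead counsel retains $187,816.00 − $55,405.72 = $132,410.28.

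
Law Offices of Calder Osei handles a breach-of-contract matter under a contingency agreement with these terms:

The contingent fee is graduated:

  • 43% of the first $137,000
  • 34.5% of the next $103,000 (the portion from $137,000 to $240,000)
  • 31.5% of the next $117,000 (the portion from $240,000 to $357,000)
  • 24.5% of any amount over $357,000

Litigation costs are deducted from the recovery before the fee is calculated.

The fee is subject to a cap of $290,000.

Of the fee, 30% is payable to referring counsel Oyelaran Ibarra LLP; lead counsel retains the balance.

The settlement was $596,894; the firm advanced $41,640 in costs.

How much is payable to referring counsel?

Fee base (net of costs): $596,894 − $41,640 = $555,254
First $137,000 at 43% = $58,910.00
Next $103,000 at 34.5% = $35,535.00
Next $117,000 at 31.5% = $36,855.00
Remaining $198,254 at 24.5% = $48,572.23
Fee: $58,910.00 + $35,535.00 + $36,855.00 + $48,572.23 = $179,872.23
$179,872.23 is under the $290,000 cap.
Referral share: 30% of $179,872.23 = $53,961.67; lead counsel retains $179,872.23 − $53,961.67 = $125,910.56.

$53,961.67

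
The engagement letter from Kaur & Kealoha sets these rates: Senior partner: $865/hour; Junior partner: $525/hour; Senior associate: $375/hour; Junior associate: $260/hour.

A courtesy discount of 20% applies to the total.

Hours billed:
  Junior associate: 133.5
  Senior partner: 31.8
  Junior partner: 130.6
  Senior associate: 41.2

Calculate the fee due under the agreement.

$116,985.60

Senior partner: 31.8 × $865 = $27,507.00
Junior partner: 130.6 × $525 = $68,565.00
Senior associate: 41.2 × $375 = $15,450.00
Junior associate: 133.5 × $260 = $34,710.00
Subtotal: $146,232.00
Less 20% discount: −$29,246.40
Total: $146,232.00 − $29,246.40 = $116,985.60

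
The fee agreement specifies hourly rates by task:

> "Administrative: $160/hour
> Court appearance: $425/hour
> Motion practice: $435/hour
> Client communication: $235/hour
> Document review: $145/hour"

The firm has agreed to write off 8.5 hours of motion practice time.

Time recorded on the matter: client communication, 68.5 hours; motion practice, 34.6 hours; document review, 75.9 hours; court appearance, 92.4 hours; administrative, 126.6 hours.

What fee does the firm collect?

$97,982.50

Administrative: 126.6 × $160 = $20,256.00
Court appearance: 92.4 × $425 = $39,270.00
Motion practice: 34.6 × $435 = $15,051.00
Client communication: 68.5 × $235 = $16,097.50
Document review: 75.9 × $145 = $11,005.50
Subtotal: $101,680.00
Write-off: 8.5 × $435 = $3,697.50
Total: $101,680.00 − $3,697.50 = $97,982.50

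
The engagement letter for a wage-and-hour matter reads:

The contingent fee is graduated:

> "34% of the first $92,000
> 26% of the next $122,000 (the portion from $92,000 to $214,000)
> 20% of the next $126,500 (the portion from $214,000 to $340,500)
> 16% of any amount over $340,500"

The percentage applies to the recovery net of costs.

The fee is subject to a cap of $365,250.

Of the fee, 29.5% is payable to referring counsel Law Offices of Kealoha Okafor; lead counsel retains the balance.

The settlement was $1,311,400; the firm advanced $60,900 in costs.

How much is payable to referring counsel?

Fee base (net of costs): $1,311,400 − $60,900 = $1,250,500
First $92,000 at 34% = $31,280.00
Next $122,000 at 26% = $31,720.00
Next $126,500 at 20% = $25,300.00
Remaining $910,000 at 16% = $145,600.00
Fee: $31,280.00 + $31,720.00 + $25,300.00 + $145,600.00 = $233,900.00
$233,900.00 is under the $365,250 cap.
Referral share: 29.5% of $233,900.00 = $69,000.50; lead counsel retains $233,900.00 − $69,000.50 = $164,899.50.

$69,000.50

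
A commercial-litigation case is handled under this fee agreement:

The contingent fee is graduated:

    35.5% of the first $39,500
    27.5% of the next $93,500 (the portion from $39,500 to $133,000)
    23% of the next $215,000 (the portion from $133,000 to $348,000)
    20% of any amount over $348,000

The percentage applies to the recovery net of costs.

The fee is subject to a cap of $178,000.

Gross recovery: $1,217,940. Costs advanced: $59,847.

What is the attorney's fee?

Fee base (net of costs): $1,217,940 − $59,847 = $1,158,093
First $39,500 at 35.5% = $14,022.50
Next $93,500 at 27.5% = $25,712.50
Next $215,000 at 23% = $49,450.00
Remaining $810,093 at 20% = $162,018.60
Fee: $14,022.50 + $25,712.50 + $49,450.00 + $162,018.60 = $251,203.60
$251,203.60 exceeds the $178,000 cap, so the fee is capped at $178,000.00.

$178,000.00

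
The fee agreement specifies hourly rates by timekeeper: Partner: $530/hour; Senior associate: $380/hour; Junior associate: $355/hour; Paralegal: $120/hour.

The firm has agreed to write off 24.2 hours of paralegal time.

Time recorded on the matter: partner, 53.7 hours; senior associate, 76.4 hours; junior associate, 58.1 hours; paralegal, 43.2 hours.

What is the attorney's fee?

$80,398.50

Partner: 53.7 × $530 = $28,461.00
Senior associate: 76.4 × $380 = $29,032.00
Junior associate: 58.1 × $355 = $20,625.50
Paralegal: 43.2 × $120 = $5,184.00
Subtotal: $83,302.50
Write-off: 24.2 × $120 = $2,904.00
Total: $83,302.50 − $2,904.00 = $80,398.50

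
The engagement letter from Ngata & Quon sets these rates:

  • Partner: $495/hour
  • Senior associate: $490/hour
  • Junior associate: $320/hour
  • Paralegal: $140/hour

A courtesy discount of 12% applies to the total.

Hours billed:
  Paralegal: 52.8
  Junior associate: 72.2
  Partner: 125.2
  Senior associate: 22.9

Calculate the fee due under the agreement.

$91,248.08

Partner: 125.2 × $495 = $61,974.00
Senior associate: 22.9 × $490 = $11,221.00
Junior associate: 72.2 × $320 = $23,104.00
Paralegal: 52.8 × $140 = $7,392.00
Subtotal: $103,691.00
Less 12% discount: −$12,442.92
Total: $103,691.00 − $12,442.92 = $91,248.08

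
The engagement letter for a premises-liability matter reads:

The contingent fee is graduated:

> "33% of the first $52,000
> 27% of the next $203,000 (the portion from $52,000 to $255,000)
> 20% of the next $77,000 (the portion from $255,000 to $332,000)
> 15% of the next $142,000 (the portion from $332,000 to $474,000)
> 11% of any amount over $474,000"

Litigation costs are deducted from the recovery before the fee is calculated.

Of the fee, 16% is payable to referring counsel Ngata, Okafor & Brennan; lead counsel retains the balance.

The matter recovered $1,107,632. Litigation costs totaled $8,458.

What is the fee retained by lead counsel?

$149,048.88

Fee base (net of costs): $1,107,632 − $8,458 = $1,099,174
First $52,000 at 33% = $17,160.00
Next $203,000 at 27% = $54,810.00
Next $77,000 at 20% = $15,400.00
Next $142,000 at 15% = $21,300.00
Remaining $625,174 at 11% = $68,769.14
Fee: $17,160.00 + $54,810.00 + $15,400.00 + $21,300.00 + $68,769.14 = $177,439.14
Referral share: 16% of $177,439.14 = $28,390.26; lead counsel retains $177,439.14 − $28,390.26 = $149,048.88.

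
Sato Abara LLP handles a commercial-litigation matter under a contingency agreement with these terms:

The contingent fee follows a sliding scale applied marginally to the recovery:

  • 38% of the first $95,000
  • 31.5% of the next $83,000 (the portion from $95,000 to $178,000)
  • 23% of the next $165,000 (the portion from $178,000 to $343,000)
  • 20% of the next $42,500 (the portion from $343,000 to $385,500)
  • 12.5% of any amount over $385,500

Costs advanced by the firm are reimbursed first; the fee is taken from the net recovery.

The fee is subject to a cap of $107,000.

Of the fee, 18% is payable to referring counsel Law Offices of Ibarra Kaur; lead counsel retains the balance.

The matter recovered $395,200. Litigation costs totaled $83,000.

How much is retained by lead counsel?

$76,351.02

Fee base (net of costs): $395,200 − $83,000 = $312,200
First $95,000 at 38% = $36,100.00
Next $83,000 at 31.5% = $26,145.00
Remaining $134,200 at 23% = $30,866.00
Fee: $36,100.00 + $26,145.00 + $30,866.00 = $93,111.00
$93,111.00 is under the $107,000 cap.
Referral share: 18% of $93,111.00 = $16,759.98; lead counsel retains $93,111.00 − $16,759.98 = $76,351.02.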